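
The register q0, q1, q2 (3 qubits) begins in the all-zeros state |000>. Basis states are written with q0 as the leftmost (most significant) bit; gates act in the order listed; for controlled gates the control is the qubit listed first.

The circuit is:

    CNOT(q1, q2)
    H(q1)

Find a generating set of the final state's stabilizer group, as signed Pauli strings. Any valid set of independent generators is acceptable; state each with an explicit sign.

The stabilizer group can be generated by +IXI, +ZII, +IIZ, among other valid generating sets.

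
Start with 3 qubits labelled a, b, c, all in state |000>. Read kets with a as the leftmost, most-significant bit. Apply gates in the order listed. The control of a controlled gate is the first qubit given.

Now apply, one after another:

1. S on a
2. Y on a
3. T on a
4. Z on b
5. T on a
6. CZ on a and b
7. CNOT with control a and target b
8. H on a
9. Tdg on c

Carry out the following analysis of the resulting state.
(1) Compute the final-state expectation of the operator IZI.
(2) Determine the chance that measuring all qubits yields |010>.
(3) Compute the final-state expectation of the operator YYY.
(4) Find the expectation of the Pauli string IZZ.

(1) The observable IZI averages to -1.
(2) The probability of measuring |010> is 1/2.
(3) The expectation value of YYY is 0.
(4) In the final state, IZZ has expectation -1.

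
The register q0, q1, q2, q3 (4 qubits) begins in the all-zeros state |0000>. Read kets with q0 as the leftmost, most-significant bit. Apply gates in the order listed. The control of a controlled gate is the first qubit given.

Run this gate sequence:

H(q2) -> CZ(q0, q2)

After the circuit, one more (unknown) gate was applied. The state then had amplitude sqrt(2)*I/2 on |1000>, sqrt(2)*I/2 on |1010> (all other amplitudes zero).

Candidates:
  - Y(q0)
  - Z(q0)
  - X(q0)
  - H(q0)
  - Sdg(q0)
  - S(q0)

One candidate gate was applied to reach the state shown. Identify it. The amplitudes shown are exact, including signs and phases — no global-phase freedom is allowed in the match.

It was Y(q0) that produced the state shown.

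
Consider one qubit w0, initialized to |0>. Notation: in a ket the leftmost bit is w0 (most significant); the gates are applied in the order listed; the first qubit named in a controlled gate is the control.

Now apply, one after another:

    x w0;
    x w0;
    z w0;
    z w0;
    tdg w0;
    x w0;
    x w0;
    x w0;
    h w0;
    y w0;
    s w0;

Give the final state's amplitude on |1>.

|1> carries amplitude -sqrt(2)/2 in the final state.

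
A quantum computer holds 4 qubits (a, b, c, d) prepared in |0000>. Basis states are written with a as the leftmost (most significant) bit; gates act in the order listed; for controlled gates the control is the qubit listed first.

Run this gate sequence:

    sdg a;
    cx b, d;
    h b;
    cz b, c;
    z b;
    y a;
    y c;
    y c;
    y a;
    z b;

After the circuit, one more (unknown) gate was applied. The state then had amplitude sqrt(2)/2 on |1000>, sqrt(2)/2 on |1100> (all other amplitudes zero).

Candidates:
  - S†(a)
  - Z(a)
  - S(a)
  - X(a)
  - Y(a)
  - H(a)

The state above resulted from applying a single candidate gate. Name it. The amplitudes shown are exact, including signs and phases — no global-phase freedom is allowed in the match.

It was X(a) that produced the state shown. Key observation: steps 5-10 multiply out to the identity, so the circuit reduces to the remaining gates.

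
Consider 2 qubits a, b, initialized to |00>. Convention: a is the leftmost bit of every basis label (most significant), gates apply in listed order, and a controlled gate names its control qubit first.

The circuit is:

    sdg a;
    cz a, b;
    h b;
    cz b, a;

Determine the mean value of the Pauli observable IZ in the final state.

The observable IZ averages to 0.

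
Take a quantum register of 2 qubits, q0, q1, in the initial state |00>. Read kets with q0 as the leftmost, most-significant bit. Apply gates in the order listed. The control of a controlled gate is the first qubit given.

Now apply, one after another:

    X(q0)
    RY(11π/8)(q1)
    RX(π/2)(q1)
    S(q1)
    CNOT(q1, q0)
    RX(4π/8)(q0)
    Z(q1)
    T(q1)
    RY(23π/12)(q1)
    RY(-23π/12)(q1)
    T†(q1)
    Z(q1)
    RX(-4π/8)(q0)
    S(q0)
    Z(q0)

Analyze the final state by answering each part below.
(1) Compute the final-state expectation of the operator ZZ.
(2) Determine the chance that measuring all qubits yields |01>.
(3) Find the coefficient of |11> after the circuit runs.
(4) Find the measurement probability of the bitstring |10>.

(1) In the final state, ZZ has expectation -1. Key observation: the block from step 6 through step 13 cancels to the identity and can be dropped.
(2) Outcome |01> occurs with probability 1/2.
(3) |11> carries amplitude 0 in the final state.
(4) The probability of measuring |10> is 1/2.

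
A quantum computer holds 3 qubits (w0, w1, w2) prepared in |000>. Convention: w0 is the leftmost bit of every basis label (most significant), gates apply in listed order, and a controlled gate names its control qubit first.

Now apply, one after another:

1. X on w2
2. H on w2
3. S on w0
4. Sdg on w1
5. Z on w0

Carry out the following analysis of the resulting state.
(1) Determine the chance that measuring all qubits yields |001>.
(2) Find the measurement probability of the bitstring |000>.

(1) A full measurement returns |001> with probability 1/2.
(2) The probability of measuring |000> is 1/2.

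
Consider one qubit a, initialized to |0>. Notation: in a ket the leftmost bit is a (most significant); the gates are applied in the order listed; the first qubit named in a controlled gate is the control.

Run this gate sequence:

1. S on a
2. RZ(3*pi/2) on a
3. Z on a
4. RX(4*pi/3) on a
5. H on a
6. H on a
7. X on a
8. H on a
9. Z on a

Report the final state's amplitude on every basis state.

The final amplitudes are (sqrt(2) + sqrt(6)*I)*exp(I*pi/4)/4 on |0>, (sqrt(2) - sqrt(6)*I)*exp(I*pi/4)/4 on |1>. Key observation: gates 6-9 undo each other exactly, leaving only the rest of the circuit to track.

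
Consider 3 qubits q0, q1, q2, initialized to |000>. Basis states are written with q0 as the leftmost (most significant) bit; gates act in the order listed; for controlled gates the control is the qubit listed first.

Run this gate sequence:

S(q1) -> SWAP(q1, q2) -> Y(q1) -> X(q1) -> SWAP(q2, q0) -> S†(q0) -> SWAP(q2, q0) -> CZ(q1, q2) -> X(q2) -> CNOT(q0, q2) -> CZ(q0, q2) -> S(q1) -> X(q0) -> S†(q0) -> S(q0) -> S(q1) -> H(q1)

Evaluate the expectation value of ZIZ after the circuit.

The observable ZIZ averages to 1.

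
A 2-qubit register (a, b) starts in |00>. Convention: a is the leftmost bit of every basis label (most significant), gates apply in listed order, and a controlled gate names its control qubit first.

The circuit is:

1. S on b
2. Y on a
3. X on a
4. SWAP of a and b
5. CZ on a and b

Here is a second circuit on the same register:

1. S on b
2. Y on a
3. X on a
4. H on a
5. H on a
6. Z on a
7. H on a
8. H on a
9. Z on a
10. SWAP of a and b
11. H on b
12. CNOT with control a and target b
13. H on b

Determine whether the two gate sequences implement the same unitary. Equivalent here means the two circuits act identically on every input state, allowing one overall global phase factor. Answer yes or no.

Yes — the two circuits implement the same unitary up to a global phase.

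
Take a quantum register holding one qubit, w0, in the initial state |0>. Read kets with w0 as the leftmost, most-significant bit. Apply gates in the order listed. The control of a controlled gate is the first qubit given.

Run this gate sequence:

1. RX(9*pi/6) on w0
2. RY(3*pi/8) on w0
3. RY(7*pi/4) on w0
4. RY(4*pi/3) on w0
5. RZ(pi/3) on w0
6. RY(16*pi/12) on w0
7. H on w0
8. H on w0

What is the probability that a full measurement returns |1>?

A full measurement returns |1> with probability 7/8. Key observation: the block from step 7 through step 8 cancels to the identity and can be dropped.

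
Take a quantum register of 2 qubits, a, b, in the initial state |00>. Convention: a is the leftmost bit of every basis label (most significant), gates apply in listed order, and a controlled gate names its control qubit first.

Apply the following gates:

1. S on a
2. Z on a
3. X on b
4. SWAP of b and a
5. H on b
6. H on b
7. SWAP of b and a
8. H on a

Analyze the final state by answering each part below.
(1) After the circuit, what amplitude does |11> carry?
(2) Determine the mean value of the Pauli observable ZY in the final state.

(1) The final state's coefficient on |11> equals sqrt(2)/2. Key observation: gates 4-7 undo each other exactly, leaving only the rest of the circuit to track.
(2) The expectation value of ZY is 0.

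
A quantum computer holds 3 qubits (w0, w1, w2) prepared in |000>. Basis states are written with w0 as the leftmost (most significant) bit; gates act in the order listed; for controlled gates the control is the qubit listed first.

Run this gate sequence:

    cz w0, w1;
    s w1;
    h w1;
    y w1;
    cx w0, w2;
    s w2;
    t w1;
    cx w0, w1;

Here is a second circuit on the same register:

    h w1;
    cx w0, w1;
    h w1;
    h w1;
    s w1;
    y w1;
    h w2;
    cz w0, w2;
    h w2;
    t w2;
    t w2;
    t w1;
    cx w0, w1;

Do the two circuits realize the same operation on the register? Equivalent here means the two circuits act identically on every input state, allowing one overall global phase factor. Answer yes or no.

No — the two circuits implement different unitaries, even allowing a global phase.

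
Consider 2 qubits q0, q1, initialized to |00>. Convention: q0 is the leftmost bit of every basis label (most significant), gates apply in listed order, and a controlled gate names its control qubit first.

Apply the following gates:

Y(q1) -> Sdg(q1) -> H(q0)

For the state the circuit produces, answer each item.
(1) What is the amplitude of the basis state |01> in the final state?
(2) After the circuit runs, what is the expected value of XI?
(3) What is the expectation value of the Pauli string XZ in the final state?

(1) The amplitude on |01> is sqrt(2)/2.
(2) In the final state, XI has expectation 1.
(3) The observable XZ averages to -1.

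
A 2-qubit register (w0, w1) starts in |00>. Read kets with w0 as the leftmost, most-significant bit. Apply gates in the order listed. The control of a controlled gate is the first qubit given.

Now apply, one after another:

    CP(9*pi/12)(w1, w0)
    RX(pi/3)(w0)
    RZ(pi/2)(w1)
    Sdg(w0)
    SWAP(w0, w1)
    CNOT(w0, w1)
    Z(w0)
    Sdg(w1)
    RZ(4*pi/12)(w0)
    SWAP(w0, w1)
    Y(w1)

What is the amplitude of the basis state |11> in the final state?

The amplitude on |11> is exp(7*I*pi/12)/2.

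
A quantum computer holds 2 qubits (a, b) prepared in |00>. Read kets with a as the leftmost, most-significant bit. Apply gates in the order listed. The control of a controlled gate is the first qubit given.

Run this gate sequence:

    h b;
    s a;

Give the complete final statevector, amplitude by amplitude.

The final amplitudes are sqrt(2)/2 on |00>, sqrt(2)/2 on |01>, 0 on |10>, 0 on |11>.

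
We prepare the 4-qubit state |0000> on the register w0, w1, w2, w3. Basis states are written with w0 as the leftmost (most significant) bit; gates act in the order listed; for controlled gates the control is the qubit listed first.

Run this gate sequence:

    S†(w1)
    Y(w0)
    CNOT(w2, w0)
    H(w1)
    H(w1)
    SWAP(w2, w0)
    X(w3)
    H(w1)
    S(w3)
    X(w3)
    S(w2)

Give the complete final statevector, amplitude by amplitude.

The final amplitudes are -sqrt(2)*I/2 on |0010>, -sqrt(2)*I/2 on |0110>, and 0 on every other basis state.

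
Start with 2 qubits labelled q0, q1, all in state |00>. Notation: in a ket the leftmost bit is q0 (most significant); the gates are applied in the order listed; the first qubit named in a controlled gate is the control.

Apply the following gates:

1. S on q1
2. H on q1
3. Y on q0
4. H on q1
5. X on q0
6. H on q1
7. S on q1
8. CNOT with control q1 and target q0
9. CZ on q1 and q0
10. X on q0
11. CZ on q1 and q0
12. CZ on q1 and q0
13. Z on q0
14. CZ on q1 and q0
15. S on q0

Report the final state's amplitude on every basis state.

After the circuit, the state carries amplitude 0 on |00>, sqrt(2)/2 on |01>, sqrt(2)/2 on |10>, 0 on |11>. Key observation: steps 11-12 multiply out to the identity, so the circuit reduces to the remaining gates.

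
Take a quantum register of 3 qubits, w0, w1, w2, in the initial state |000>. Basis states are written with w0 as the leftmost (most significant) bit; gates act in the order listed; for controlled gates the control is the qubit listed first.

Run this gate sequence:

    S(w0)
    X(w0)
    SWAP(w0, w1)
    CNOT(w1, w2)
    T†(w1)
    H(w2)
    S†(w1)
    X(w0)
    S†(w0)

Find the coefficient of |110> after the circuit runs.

The final state's coefficient on |110> equals sqrt(2)*exp(3*I*pi/4)/2.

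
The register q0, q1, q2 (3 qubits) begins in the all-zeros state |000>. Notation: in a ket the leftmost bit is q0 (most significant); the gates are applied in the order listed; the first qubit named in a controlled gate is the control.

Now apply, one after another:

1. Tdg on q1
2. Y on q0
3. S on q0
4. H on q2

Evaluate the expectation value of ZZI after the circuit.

The expectation value of ZZI is -1.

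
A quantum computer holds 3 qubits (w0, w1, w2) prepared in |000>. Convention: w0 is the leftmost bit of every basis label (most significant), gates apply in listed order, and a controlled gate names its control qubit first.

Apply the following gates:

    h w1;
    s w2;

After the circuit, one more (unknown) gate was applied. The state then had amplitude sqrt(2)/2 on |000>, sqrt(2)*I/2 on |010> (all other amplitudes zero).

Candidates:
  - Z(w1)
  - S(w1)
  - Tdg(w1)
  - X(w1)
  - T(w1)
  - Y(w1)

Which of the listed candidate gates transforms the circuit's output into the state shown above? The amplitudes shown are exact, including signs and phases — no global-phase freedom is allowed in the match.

It was S(w1) that produced the state shown.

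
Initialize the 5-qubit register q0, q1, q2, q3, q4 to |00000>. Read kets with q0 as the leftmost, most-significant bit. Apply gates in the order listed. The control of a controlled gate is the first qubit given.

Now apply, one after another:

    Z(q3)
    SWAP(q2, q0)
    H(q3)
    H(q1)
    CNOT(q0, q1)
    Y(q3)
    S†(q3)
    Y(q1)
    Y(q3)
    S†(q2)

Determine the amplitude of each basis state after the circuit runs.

The final amplitudes are -1/2 on |00000>, -I/2 on |00010>, 1/2 on |01000>, I/2 on |01010>, and 0 on every other basis state.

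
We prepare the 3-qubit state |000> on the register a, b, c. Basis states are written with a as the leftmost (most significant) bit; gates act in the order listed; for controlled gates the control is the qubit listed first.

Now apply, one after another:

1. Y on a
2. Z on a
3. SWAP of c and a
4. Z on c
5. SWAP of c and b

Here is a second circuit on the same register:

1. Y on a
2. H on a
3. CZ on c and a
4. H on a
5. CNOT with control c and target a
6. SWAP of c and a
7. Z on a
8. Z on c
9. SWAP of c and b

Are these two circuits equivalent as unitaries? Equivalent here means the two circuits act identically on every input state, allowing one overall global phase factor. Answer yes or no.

No, they are not equivalent — no single phase factor reconciles the two unitaries.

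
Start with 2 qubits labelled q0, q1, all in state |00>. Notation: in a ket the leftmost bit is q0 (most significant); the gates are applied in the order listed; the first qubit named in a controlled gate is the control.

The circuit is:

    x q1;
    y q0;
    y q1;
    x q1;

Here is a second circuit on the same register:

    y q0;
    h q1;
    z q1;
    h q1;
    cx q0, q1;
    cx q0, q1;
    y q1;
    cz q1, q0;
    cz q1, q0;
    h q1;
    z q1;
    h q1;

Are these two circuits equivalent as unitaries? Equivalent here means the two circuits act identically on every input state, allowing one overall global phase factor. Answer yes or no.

Yes: on every input state the two circuits agree up to one overall phase factor.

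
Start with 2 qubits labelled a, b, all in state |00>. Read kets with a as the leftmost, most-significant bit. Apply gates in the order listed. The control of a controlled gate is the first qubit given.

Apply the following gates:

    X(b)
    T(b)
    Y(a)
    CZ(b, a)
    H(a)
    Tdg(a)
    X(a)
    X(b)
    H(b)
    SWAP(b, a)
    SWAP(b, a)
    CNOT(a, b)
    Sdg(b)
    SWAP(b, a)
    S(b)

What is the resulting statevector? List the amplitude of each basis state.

The resulting statevector has amplitude I/2 on |00>, exp(I*pi/4)/2 on |01>, 1/2 on |10>, -exp(3*I*pi/4)/2 on |11>.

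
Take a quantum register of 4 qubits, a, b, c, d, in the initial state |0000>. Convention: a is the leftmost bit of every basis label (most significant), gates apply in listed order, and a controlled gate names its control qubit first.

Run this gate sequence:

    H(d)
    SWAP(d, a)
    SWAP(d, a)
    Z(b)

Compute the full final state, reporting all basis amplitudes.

The final amplitudes are sqrt(2)/2 on |0000>, sqrt(2)/2 on |0001>, and 0 on every other basis state. Key observation: steps 2-3 multiply out to the identity, so the circuit reduces to the remaining gates.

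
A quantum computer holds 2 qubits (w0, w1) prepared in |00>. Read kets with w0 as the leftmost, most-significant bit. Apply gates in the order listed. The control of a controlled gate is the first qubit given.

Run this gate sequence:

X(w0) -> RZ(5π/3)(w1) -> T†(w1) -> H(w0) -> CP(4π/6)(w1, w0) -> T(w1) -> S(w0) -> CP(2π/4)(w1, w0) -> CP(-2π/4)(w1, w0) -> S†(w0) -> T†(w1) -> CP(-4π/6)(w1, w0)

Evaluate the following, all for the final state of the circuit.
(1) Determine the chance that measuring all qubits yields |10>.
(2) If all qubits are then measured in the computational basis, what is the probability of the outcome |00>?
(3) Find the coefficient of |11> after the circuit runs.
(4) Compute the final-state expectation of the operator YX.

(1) Outcome |10> occurs with probability 1/2. Key observation: gates 5-12 undo each other exactly, leaving only the rest of the circuit to track.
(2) A full measurement returns |00> with probability 1/2.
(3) The final state's coefficient on |11> equals 0.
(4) The observable YX averages to 0.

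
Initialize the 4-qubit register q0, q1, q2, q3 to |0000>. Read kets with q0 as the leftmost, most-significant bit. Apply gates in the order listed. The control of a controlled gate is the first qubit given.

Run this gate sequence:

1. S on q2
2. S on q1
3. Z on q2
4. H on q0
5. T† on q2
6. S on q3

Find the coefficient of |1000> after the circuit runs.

The amplitude on |1000> is sqrt(2)/2.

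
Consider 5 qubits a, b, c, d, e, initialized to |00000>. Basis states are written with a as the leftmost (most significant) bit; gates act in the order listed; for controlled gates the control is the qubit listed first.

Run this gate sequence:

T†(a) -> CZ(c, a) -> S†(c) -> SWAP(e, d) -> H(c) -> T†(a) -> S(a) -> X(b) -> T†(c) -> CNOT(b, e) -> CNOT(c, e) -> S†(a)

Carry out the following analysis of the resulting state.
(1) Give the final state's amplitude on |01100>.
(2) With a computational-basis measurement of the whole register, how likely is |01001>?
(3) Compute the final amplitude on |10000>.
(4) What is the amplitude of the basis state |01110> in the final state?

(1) The final state's coefficient on |01100> equals -sqrt(2)*exp(3*I*pi/4)/2.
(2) Outcome |01001> occurs with probability 1/2.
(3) |10000> carries amplitude 0 in the final state.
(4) The final state's coefficient on |01110> equals 0.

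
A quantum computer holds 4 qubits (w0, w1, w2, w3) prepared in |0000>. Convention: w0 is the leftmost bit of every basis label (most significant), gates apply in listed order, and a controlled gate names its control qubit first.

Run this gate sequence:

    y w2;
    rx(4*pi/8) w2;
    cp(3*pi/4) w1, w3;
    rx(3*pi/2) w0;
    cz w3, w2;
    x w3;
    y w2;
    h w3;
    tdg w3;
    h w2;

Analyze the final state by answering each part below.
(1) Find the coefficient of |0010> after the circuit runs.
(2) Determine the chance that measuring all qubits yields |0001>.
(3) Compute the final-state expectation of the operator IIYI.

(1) The final state's coefficient on |0010> equals -1/4 + I/4.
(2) The probability of measuring |0001> is 1/8.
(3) The expectation value of IIYI is -1.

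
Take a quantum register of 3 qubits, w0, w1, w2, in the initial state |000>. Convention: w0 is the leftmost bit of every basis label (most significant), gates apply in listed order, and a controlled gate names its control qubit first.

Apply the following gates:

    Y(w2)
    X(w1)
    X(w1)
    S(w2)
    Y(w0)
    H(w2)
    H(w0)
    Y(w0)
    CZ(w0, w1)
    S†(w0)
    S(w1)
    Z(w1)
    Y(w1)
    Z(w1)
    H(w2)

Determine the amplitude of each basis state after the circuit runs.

The resulting statevector has amplitude -sqrt(2)*I/2 on |011>, -sqrt(2)/2 on |111>, and 0 on every other basis state.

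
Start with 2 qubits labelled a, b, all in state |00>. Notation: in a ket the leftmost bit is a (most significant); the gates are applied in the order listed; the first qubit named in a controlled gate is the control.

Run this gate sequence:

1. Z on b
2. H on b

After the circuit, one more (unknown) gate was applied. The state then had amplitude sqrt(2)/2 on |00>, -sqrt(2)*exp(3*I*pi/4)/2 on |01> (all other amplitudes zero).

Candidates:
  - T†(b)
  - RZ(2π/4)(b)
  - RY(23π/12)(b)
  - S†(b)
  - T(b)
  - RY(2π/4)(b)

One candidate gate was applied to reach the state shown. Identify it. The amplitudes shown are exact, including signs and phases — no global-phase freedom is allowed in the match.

It was T†(b) that produced the state shown.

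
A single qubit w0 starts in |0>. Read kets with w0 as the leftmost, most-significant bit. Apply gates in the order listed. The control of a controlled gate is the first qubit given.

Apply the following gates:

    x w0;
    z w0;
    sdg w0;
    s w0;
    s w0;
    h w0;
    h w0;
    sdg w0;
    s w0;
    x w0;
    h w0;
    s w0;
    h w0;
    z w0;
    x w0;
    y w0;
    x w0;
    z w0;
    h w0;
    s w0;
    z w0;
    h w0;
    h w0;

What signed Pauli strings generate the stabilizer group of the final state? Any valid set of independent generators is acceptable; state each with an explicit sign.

The final state is stabilized by the group generated by +X; other independent generating sets are equally valid.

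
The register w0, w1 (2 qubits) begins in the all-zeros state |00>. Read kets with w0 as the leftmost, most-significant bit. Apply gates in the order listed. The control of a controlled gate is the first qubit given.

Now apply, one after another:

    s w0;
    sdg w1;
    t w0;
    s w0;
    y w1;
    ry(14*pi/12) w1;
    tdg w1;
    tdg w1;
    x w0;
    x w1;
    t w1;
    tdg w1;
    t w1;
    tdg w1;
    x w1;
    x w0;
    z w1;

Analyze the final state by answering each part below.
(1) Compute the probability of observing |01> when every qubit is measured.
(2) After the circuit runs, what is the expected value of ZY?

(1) A full measurement returns |01> with probability 1/2 - sqrt(3)/4. Key observation: steps 9-16 multiply out to the identity, so the circuit reduces to the remaining gates.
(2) The expectation value of ZY is 1/2.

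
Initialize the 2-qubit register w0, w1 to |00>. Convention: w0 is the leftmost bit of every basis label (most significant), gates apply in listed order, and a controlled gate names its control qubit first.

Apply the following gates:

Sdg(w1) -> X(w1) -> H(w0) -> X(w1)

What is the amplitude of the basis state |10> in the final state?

The amplitude on |10> is sqrt(2)/2.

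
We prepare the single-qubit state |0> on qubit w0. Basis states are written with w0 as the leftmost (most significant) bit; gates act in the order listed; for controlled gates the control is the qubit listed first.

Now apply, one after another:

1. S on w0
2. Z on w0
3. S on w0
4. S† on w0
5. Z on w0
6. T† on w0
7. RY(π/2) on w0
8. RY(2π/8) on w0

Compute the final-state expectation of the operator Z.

In the final state, Z has expectation -sqrt(2)/2. Key observation: steps 2-5 multiply out to the identity, so the circuit reduces to the remaining gates.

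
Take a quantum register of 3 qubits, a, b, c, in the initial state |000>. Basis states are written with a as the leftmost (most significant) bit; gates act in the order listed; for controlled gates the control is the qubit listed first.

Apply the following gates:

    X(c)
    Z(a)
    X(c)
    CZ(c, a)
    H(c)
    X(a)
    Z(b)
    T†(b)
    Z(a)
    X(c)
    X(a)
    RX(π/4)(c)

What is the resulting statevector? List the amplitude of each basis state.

The resulting statevector has amplitude -sqrt(2)*sqrt(sqrt(2) + 2)/4 + sqrt(2)*I*sqrt(2 - sqrt(2))/4 on |000>, -sqrt(2)*sqrt(sqrt(2) + 2)/4 + sqrt(2)*I*sqrt(2 - sqrt(2))/4 on |001>, and 0 on every other basis state.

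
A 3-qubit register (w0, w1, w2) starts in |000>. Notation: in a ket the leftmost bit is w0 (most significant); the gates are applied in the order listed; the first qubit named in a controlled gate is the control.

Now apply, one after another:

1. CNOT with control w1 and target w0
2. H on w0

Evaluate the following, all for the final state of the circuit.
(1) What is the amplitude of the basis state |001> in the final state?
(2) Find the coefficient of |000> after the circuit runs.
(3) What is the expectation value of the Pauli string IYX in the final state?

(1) The amplitude on |001> is 0.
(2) The final state's coefficient on |000> equals sqrt(2)/2.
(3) The observable IYX averages to 0.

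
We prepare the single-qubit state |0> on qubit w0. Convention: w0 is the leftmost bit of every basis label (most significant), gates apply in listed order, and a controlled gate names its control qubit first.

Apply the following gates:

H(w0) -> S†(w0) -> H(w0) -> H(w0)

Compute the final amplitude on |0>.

|0> carries amplitude sqrt(2)/2 in the final state.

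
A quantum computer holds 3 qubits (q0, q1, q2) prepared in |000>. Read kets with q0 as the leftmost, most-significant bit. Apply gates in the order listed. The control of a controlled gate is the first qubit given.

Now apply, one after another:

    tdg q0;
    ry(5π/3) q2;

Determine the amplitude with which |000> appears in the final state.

|000> carries amplitude -sqrt(3)/2 in the final state.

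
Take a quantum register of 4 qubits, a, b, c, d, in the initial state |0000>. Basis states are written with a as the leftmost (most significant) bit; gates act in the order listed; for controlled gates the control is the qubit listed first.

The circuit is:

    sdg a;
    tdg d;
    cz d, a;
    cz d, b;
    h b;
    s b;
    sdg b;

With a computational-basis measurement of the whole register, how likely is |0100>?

Outcome |0100> occurs with probability 1/2. Key observation: steps 6-7 multiply out to the identity, so the circuit reduces to the remaining gates.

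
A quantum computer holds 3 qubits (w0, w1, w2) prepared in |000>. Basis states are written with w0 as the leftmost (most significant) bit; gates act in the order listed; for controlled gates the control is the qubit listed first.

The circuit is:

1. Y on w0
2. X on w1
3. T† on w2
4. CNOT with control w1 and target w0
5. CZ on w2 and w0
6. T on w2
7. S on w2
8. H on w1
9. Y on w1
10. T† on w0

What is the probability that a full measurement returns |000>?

The probability of measuring |000> is 1/2.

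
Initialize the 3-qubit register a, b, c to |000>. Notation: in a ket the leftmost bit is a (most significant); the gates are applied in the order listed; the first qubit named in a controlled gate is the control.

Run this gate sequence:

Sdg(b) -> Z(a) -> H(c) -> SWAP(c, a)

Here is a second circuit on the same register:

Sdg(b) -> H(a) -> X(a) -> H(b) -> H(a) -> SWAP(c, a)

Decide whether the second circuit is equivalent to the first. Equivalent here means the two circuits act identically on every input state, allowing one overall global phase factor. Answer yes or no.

No — the two circuits implement different unitaries, even allowing a global phase.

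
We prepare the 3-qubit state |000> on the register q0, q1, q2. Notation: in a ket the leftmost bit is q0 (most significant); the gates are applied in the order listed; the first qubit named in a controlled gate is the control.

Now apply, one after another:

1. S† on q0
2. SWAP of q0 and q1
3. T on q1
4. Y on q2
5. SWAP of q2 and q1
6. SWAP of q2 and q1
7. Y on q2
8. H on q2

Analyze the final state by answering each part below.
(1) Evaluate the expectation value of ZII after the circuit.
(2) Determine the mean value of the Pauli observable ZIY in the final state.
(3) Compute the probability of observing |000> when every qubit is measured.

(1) The expectation value of ZII is 1. Key observation: gates 4-7 undo each other exactly, leaving only the rest of the circuit to track.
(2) The expectation value of ZIY is 0.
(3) Outcome |000> occurs with probability 1/2.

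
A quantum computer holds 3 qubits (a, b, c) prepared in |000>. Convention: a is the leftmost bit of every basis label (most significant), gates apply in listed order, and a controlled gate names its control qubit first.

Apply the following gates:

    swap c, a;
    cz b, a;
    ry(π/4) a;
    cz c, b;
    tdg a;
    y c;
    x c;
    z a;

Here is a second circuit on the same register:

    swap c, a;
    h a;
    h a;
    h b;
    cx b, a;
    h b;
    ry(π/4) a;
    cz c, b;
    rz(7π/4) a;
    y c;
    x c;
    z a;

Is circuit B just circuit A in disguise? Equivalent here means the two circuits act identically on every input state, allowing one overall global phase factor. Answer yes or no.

No, they are not equivalent — no single phase factor reconciles the two unitaries.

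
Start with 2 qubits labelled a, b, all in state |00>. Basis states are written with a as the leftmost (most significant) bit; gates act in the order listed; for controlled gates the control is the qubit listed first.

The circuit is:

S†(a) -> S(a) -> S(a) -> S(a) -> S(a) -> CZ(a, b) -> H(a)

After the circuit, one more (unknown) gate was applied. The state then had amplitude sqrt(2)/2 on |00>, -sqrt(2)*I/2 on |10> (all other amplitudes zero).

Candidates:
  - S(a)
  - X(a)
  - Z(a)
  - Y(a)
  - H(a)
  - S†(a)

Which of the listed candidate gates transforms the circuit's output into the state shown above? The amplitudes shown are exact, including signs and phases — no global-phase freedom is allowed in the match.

The applied gate was S†(a). Key observation: gates 2-5 undo each other exactly, leaving only the rest of the circuit to track.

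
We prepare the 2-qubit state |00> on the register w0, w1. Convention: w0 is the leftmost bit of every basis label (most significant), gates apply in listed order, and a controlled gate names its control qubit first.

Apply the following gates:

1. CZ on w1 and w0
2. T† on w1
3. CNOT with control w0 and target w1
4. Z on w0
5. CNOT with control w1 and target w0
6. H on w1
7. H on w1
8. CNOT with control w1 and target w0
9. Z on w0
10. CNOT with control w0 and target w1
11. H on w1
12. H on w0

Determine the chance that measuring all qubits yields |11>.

Outcome |11> occurs with probability 1/4. Key observation: gates 3-10 undo each other exactly, leaving only the rest of the circuit to track.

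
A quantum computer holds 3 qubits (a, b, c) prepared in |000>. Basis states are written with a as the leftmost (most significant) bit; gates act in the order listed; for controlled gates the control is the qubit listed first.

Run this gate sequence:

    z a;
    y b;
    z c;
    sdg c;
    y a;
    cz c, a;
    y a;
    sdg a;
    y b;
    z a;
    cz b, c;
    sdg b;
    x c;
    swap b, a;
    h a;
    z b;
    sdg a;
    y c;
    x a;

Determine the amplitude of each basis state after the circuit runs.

After the circuit, the state carries amplitude -sqrt(2)/2 on |000>, -sqrt(2)*I/2 on |100>, and 0 on every other basis state.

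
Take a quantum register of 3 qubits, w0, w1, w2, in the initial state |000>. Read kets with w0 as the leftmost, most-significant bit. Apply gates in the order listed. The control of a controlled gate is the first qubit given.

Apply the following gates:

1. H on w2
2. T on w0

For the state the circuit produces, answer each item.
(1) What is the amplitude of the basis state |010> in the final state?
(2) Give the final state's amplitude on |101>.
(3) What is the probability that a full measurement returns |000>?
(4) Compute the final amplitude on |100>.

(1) The final state's coefficient on |010> equals 0.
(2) |101> carries amplitude 0 in the final state.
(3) Outcome |000> occurs with probability 1/2.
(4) The final state's coefficient on |100> equals 0.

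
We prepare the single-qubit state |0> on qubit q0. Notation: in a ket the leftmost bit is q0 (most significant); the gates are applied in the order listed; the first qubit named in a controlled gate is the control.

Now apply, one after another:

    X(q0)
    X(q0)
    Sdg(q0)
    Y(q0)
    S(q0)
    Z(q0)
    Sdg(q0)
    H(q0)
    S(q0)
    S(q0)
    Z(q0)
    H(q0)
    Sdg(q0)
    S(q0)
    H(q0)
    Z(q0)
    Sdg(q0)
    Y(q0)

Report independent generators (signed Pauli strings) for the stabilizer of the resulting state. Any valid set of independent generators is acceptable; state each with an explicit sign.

The stabilizer group can be generated by -Y, among other valid generating sets. Key observation: steps 10-17 multiply out to the identity, so the circuit reduces to the remaining gates.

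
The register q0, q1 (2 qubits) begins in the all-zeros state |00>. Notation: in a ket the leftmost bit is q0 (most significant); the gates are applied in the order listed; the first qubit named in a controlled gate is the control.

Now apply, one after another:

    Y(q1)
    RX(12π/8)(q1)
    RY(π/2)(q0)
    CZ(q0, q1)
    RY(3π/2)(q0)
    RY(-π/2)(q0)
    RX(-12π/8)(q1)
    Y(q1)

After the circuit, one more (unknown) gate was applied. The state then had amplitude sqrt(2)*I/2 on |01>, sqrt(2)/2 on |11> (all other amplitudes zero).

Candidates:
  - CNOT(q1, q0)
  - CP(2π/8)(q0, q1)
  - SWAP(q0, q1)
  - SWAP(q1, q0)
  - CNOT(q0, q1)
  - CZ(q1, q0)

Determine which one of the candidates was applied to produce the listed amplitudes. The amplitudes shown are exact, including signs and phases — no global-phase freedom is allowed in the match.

The unique candidate consistent with the amplitudes is CNOT(q0, q1).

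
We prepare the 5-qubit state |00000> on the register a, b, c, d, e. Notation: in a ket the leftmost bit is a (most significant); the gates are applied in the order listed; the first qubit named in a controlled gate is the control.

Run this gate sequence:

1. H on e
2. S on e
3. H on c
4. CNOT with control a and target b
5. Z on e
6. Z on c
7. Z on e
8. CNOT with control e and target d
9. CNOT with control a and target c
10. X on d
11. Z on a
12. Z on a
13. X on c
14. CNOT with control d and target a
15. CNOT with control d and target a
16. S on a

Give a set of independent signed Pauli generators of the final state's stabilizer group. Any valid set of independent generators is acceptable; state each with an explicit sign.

One valid set of independent stabilizer generators is -IIXII, +IIIXY, +ZIIII, +IZIII, -IIIZZ (any independent generating set of the same group is equally correct).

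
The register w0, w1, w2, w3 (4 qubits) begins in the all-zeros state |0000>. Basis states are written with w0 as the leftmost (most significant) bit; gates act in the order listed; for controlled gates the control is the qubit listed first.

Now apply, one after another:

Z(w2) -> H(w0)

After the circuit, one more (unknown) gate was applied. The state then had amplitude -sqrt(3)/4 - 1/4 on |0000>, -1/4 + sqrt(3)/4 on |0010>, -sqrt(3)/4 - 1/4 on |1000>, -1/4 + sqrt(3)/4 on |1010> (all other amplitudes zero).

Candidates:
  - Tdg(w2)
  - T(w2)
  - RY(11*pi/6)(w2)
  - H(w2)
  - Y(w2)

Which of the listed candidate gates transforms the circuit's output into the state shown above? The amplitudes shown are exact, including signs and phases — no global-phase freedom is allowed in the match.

It was RY(11*pi/6)(w2) that produced the state shown.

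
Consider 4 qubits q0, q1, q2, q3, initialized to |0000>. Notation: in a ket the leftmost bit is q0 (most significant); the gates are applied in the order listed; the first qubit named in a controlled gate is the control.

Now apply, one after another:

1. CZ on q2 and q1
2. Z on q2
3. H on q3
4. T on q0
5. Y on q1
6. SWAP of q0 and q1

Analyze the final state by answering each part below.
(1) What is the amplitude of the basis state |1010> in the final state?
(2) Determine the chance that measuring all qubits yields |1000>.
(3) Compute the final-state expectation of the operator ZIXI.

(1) The amplitude on |1010> is 0.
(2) A full measurement returns |1000> with probability 1/2.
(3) In the final state, ZIXI has expectation 0.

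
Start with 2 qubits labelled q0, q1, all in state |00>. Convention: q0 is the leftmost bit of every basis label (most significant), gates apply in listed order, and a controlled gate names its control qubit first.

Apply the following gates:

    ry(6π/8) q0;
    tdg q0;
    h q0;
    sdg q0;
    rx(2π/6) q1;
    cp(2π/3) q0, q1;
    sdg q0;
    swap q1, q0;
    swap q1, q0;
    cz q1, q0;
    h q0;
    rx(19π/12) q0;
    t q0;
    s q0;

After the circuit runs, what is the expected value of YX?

In the final state, YX has expectation -3/32 + sqrt(3)/32 + sqrt(6)/32 + 3*sqrt(2)/16.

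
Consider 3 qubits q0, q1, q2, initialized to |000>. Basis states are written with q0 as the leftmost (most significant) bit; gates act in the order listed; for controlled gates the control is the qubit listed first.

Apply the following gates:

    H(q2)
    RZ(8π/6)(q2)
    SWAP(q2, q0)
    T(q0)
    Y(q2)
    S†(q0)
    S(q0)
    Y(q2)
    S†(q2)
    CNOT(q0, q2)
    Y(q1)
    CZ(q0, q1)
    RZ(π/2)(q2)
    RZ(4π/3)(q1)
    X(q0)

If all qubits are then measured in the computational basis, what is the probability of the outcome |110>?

Outcome |110> occurs with probability 1/2. Key observation: the block from step 5 through step 8 cancels to the identity and can be dropped.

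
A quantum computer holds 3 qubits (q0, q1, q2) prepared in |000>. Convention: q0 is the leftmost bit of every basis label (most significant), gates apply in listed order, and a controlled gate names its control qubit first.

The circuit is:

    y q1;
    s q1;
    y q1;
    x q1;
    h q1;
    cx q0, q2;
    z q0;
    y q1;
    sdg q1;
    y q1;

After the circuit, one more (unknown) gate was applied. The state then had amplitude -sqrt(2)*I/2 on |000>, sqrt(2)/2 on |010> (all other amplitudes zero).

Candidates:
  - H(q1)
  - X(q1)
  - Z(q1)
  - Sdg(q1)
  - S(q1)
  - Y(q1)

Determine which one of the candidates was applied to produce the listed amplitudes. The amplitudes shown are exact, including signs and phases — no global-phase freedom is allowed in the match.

It was X(q1) that produced the state shown.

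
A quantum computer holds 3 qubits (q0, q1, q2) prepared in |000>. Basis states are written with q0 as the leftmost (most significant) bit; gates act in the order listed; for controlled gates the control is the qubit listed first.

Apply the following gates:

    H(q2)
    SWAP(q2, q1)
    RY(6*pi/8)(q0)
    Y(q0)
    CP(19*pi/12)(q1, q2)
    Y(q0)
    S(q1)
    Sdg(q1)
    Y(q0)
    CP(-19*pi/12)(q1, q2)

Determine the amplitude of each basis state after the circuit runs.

After the circuit, the state carries amplitude -I*sqrt(2*sqrt(2) + 4)/4 on |000>, 0 on |001>, -I*sqrt(2*sqrt(2) + 4)/4 on |010>, 0 on |011>, I*sqrt(4 - 2*sqrt(2))/4 on |100>, 0 on |101>, I*sqrt(4 - 2*sqrt(2))/4 on |110>, 0 on |111>. Key observation: the block from step 5 through step 10 cancels to the identity and can be dropped.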